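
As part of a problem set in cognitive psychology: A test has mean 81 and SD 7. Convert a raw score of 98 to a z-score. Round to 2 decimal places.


z = (X - mu) / sigma
= (98 - 81) / 7
= 17 / 7
= 2.43


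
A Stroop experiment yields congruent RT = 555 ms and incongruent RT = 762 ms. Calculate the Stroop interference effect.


Stroop effect = RT(incongruent) - RT(congruent)
= 762 - 555
= 207 ms


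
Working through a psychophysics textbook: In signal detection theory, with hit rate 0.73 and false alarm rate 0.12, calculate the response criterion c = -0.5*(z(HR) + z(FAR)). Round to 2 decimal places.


c = -0.5 * (z(HR) + z(FAR))
z(0.73) = 0.6128
z(0.12) = -1.175
c = -0.5 * (0.6128 + -1.175)
= -0.5 * -0.5622
= 0.28


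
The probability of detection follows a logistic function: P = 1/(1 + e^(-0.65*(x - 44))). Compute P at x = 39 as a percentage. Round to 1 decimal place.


P(x) = 1/(1 + e^(-0.65*(39 - 44)))
Exponent = -0.65 * -5 = 3.25
e^(3.25) = 25.79034
P = 1/(1 + 25.79034) = 0.037327
Percentage = 3.7


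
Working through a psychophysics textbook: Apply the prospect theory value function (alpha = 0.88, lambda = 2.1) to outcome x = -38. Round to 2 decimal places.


Since x = -38 < 0, use v(x) = -lambda*(-x)^alpha
(-x) = 38
38^0.88 = 24.5589
v(-38) = -2.1 * 24.5589
= -51.57


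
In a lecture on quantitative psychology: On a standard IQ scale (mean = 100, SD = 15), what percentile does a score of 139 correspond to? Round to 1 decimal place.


z = (IQ - mean) / SD
z = (139 - 100) / 15 = 2.6
Percentile = Phi(2.6) * 100
Phi(2.6) = 0.995339
= 99.5


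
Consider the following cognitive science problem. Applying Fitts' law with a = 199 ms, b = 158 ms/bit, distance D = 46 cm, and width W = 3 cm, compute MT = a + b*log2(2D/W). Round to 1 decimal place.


MT = 199 + 158 * log2(2*46/3)
2D/W = 30.666667
log2(30.666667) = 4.9386
MT = 199 + 158 * 4.9386
= 979.3 ms


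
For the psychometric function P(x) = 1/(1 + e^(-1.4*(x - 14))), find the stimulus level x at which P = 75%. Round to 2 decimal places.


At P = 0.75: 0.75 = 1/(1 + e^(-k*(x-x0)))
Solving: e^(-k*(x-x0)) = 1/3
x = x0 + ln(3)/k
ln(3) = 1.0986
x = 14 + 1.0986/1.4
= 14 + 0.7847
= 14.78


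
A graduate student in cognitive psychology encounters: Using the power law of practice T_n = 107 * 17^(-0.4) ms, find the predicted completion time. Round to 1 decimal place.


T_n = 107 * 17^(-0.4)
17^(-0.4) = 0.321974
T_n = 107 * 0.321974
= 34.5 ms


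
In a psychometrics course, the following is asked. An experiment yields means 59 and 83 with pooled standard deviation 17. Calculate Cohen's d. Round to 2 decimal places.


Cohen's d = (M1 - M2) / S_pooled
= (59 - 83) / 17
= -24 / 17
= -1.41


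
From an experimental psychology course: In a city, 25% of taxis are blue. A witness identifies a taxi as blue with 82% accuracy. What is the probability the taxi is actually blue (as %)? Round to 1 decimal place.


P(blue | says blue) = P(says blue | blue)*P(blue) / [P(says blue | blue)*P(blue) + P(says blue | not blue)*P(not blue)]
Numerator = 0.82 * 0.25 = 0.205
False identification = 0.18 * 0.75 = 0.135
P = 0.205 / (0.205 + 0.135)
= 0.205 / 0.34
As percentage = 60.3


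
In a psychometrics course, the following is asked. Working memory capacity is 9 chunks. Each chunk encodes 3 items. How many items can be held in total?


Total items = chunks * items_per_chunk
= 9 * 3
= 27


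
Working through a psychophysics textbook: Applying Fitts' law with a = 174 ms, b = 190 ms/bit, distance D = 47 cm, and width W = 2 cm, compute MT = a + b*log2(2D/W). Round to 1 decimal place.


MT = 174 + 190 * log2(2*47/2)
2D/W = 47.0
log2(47.0) = 5.5546
MT = 174 + 190 * 5.5546
= 1229.4 ms


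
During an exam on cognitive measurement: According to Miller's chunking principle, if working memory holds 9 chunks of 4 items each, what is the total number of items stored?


Total items = chunks * items_per_chunk
= 9 * 4
= 36


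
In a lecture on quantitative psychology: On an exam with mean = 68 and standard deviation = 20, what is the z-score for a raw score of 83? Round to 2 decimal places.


z = (X - mu) / sigma
= (83 - 68) / 20
= 15 / 20
= 0.75


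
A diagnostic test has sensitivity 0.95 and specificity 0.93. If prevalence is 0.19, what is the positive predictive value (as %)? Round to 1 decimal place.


PPV = (sens * prev) / (sens * prev + (1-spec) * (1-prev))
Numerator = 0.95 * 0.19 = 0.1805
P(positive and no disease) = (1 - spec) * (1 - prev) = (1 - 0.93) * (1 - 0.19) = 0.0567
Denominator = 0.1805 + 0.0567 = 0.2372
PPV = 0.1805 / 0.2372 = 0.760961
As percentage = 76.1


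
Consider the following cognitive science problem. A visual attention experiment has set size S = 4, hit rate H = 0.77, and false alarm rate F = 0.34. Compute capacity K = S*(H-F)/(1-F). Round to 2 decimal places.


K = S * (H - F) / (1 - F)
H - F = 0.43
1 - F = 0.66
K = 4 * 0.43 / 0.66
= 2.61


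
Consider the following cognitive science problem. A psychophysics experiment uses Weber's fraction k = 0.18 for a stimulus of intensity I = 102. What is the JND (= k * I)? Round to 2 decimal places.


JND = k * I
JND = 0.18 * 102
= 18.36


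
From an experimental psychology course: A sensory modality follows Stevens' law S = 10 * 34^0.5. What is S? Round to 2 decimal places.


S = 10 * 34^0.5
34^0.5 = 5.831
S = 10 * 5.831
= 58.31


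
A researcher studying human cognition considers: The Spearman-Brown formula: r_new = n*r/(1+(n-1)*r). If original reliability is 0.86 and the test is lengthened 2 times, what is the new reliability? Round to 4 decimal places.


r_new = n*r / (1 + (n-1)*r)
Numerator = 2 * 0.86 = 1.72
Denominator = 1 + 1 * 0.86 = 1.86
r_new = 1.72 / 1.86
= 0.9247


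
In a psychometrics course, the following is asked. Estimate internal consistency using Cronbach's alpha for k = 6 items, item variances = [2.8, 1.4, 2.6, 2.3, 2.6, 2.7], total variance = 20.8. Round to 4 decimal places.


alpha = (k/(k-1)) * (1 - sum(s_i^2)/s_total^2)
sum(item variances) = 14.4
k/(k-1) = 6/5 = 1.2
1 - 14.4/20.8 = 1 - 0.692308 = 0.307692
alpha = 1.2 * 0.307692
= 0.3692


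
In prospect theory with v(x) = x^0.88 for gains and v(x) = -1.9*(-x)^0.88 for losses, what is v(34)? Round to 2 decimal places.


Since x = 34 >= 0, use v(x) = x^0.88
34^0.88 = 22.269
v(34) = 22.27


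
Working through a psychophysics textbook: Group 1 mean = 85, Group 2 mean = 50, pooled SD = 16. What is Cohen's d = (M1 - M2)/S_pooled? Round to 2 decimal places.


Cohen's d = (M1 - M2) / S_pooled
= (85 - 50) / 16
= 35 / 16
= 2.19


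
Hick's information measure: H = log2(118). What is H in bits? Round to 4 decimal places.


H = log2(n)
H = log2(118)
= 6.8826


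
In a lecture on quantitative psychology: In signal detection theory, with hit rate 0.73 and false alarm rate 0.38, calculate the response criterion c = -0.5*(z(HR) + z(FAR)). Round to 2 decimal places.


c = -0.5 * (z(HR) + z(FAR))
z(0.73) = 0.6128
z(0.38) = -0.3055
c = -0.5 * (0.6128 + -0.3055)
= -0.5 * 0.3073
= -0.15


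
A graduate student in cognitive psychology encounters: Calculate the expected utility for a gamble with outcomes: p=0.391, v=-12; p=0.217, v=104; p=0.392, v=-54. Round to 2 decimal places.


EU = sum(p_i * v_i)
0.391 * -12 = -4.692
0.217 * 104 = 22.568
0.392 * -54 = -21.168
EU = -4.692 + 22.568 + -21.168
= -3.29


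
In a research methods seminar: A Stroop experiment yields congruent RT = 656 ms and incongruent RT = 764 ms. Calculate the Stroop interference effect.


Stroop effect = RT(incongruent) - RT(congruent)
= 764 - 656
= 108 ms


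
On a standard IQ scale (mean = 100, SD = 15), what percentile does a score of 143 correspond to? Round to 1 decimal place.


z = (IQ - mean) / SD
z = (143 - 100) / 15 = 2.8667
Percentile = Phi(2.8667) * 100
Phi(2.8667) = 0.997926
= 99.8


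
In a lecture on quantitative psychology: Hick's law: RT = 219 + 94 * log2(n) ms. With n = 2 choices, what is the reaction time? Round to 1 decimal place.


RT = 219 + 94 * log2(2)
log2(2) = 1.0
RT = 219 + 94 * 1.0
= 219 + 94.0
= 313.0 ms


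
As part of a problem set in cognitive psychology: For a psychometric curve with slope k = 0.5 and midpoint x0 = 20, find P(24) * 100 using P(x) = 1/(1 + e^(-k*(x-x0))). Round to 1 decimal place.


P(x) = 1/(1 + e^(-0.5*(24 - 20)))
Exponent = -0.5 * 4 = -2.0
e^(-2.0) = 0.135335
P = 1/(1 + 0.135335) = 0.880797
Percentage = 88.1


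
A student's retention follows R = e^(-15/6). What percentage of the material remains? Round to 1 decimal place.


R = e^(-t/S)
-t/S = -15/6 = -2.5
R = e^(-2.5) = 0.082085
Percentage = 0.082085 * 100
= 8.2


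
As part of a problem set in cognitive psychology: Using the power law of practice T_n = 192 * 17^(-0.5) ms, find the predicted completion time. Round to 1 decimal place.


T_n = 192 * 17^(-0.5)
17^(-0.5) = 0.242536
T_n = 192 * 0.242536
= 46.6 ms


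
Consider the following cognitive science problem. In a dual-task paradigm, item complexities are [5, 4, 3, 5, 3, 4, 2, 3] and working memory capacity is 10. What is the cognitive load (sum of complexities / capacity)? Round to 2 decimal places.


Total complexity = 5 + 4 + 3 + 5 + 3 + 4 + 2 + 3 = 29
Load = total / capacity = 29 / 10
= 2.90


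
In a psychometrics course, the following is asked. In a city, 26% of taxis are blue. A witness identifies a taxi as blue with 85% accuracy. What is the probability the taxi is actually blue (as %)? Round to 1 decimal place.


P(blue | says blue) = P(says blue | blue)*P(blue) / [P(says blue | blue)*P(blue) + P(says blue | not blue)*P(not blue)]
Numerator = 0.85 * 0.26 = 0.221
False identification = 0.15 * 0.74 = 0.111
P = 0.221 / (0.221 + 0.111)
= 0.221 / 0.332
As percentage = 66.6


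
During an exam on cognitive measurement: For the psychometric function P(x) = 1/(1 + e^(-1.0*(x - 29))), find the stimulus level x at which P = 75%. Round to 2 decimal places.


At P = 0.75: 0.75 = 1/(1 + e^(-k*(x-x0)))
Solving: e^(-k*(x-x0)) = 1/3
x = x0 + ln(3)/k
ln(3) = 1.0986
x = 29 + 1.0986/1.0
= 29 + 1.0986
= 30.10


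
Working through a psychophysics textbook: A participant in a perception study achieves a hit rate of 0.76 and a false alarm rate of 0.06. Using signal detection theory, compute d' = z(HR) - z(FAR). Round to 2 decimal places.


d' = z(HR) - z(FAR)
z(0.76) = 0.7063
z(0.06) = -1.5548
d' = 0.7063 - -1.5548
= 2.26


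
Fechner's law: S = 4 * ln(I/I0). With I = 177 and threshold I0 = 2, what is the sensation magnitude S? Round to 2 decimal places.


S = 4 * ln(177/2)
I/I0 = 88.5
ln(88.5) = 4.483
S = 4 * 4.483
= 17.93


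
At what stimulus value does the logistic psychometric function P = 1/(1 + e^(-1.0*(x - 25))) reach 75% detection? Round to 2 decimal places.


At P = 0.75: 0.75 = 1/(1 + e^(-k*(x-x0)))
Solving: e^(-k*(x-x0)) = 1/3
x = x0 + ln(3)/k
ln(3) = 1.0986
x = 25 + 1.0986/1.0
= 25 + 1.0986
= 26.10


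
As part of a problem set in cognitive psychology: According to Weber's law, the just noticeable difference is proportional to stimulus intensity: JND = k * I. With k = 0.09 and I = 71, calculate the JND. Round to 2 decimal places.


JND = k * I
JND = 0.09 * 71
= 6.39


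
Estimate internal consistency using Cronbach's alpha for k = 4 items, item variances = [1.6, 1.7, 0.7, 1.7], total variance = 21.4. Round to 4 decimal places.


alpha = (k/(k-1)) * (1 - sum(s_i^2)/s_total^2)
sum(item variances) = 5.7
k/(k-1) = 4/3 = 1.333333
1 - 5.7/21.4 = 1 - 0.266355 = 0.733645
alpha = 1.333333 * 0.733645
= 0.9782


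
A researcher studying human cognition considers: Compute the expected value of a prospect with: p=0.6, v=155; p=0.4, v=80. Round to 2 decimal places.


EU = sum(p_i * v_i)
0.6 * 155 = 93.0
0.4 * 80 = 32.0
EU = 93.0 + 32.0
= 125.00


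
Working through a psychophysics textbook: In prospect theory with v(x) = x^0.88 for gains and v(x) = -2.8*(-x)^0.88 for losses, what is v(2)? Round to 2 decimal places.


Since x = 2 >= 0, use v(x) = x^0.88
2^0.88 = 1.8404
v(2) = 1.84


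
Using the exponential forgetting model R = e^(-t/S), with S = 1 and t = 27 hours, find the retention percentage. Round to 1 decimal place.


R = e^(-t/S)
-t/S = -27/1 = -27.0
R = e^(-27.0) = 0.0
Percentage = 0.0 * 100
= 0.0


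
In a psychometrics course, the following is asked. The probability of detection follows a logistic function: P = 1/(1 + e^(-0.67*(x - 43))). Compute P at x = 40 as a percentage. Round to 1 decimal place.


P(x) = 1/(1 + e^(-0.67*(40 - 43)))
Exponent = -0.67 * -3 = 2.01
e^(2.01) = 7.463317
P = 1/(1 + 7.463317) = 0.118157
Percentage = 11.8


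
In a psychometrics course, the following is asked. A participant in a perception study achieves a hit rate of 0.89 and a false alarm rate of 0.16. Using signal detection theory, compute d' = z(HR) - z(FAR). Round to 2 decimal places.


d' = z(HR) - z(FAR)
z(0.89) = 1.2265
z(0.16) = -0.9945
d' = 1.2265 - -0.9945
= 2.22


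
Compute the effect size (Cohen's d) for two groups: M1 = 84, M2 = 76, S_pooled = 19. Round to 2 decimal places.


Cohen's d = (M1 - M2) / S_pooled
= (84 - 76) / 19
= 8 / 19
= 0.42


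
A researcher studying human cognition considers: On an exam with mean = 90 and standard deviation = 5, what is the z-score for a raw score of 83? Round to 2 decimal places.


z = (X - mu) / sigma
= (83 - 90) / 5
= -7 / 5
= -1.40


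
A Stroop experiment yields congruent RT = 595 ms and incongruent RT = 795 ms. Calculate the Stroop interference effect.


Stroop effect = RT(incongruent) - RT(congruent)
= 795 - 595
= 200 ms


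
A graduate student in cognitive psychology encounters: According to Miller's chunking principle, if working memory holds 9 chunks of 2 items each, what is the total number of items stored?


Total items = chunks * items_per_chunk
= 9 * 2
= 18


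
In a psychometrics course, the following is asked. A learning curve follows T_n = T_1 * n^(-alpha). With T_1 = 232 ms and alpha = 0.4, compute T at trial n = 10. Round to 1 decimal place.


T_n = 232 * 10^(-0.4)
10^(-0.4) = 0.398107
T_n = 232 * 0.398107
= 92.4 ms


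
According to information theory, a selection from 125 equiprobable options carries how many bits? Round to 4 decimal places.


H = log2(n)
H = log2(125)
= 6.9658


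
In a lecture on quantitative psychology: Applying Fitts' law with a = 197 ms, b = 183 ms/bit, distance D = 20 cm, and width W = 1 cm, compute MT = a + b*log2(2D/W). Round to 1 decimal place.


MT = 197 + 183 * log2(2*20/1)
2D/W = 40.0
log2(40.0) = 5.3219
MT = 197 + 183 * 5.3219
= 1170.9 ms


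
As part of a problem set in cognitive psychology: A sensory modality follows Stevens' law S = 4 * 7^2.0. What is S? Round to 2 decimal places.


S = 4 * 7^2.0
7^2.0 = 49.0
S = 4 * 49.0
= 196.00


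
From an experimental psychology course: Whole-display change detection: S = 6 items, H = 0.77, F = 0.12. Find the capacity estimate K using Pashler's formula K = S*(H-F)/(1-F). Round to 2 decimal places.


K = S * (H - F) / (1 - F)
H - F = 0.65
1 - F = 0.88
K = 6 * 0.65 / 0.88
= 4.43


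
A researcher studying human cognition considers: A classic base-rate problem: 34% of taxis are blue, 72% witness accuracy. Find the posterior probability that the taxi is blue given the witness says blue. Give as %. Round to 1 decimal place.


P(blue | says blue) = P(says blue | blue)*P(blue) / [P(says blue | blue)*P(blue) + P(says blue | not blue)*P(not blue)]
Numerator = 0.72 * 0.34 = 0.2448
False identification = 0.28 * 0.66 = 0.1848
P = 0.2448 / (0.2448 + 0.1848)
= 0.2448 / 0.4296
As percentage = 57.0


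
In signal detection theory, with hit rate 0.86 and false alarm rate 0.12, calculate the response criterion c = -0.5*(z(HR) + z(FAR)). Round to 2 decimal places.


c = -0.5 * (z(HR) + z(FAR))
z(0.86) = 1.0803
z(0.12) = -1.175
c = -0.5 * (1.0803 + -1.175)
= -0.5 * -0.0947
= 0.05


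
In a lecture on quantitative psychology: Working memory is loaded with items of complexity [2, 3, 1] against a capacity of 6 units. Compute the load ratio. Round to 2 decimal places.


Total complexity = 2 + 3 + 1 = 6
Load = total / capacity = 6 / 6
= 1.00


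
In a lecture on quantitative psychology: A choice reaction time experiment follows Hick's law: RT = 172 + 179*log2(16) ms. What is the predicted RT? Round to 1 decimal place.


RT = 172 + 179 * log2(16)
log2(16) = 4.0
RT = 172 + 179 * 4.0
= 172 + 716.0
= 888.0 ms


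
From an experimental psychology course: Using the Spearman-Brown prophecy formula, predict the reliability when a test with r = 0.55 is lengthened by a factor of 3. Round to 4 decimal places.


r_new = n*r / (1 + (n-1)*r)
Numerator = 3 * 0.55 = 1.65
Denominator = 1 + 2 * 0.55 = 2.1
r_new = 1.65 / 2.1
= 0.7857


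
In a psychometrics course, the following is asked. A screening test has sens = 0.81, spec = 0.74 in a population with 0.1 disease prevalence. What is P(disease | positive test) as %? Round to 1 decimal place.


PPV = (sens * prev) / (sens * prev + (1-spec) * (1-prev))
Numerator = 0.81 * 0.1 = 0.081
P(positive and no disease) = (1 - spec) * (1 - prev) = (1 - 0.74) * (1 - 0.1) = 0.234
Denominator = 0.081 + 0.234 = 0.315
PPV = 0.081 / 0.315 = 0.257143
As percentage = 25.7


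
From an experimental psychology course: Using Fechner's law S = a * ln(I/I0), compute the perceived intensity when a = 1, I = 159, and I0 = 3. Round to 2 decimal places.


S = 1 * ln(159/3)
I/I0 = 53.0
ln(53.0) = 3.9703
S = 1 * 3.9703
= 3.97


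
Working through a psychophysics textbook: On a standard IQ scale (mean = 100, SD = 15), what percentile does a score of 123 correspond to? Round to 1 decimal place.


z = (IQ - mean) / SD
z = (123 - 100) / 15 = 1.5333
Percentile = Phi(1.5333) * 100
Phi(1.5333) = 0.937399
= 93.7


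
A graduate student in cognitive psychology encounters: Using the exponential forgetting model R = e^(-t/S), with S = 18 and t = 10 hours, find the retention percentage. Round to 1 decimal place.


R = e^(-t/S)
-t/S = -10/18 = -0.555556
R = e^(-0.555556) = 0.573753
Percentage = 0.573753 * 100
= 57.4


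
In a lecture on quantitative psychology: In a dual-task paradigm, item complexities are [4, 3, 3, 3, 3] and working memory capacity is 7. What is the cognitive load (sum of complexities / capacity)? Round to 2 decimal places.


Total complexity = 4 + 3 + 3 + 3 + 3 = 16
Load = total / capacity = 16 / 7
= 2.29


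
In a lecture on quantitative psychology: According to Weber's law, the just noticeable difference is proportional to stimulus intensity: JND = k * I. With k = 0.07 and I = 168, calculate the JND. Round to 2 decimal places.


JND = k * I
JND = 0.07 * 168
= 11.76


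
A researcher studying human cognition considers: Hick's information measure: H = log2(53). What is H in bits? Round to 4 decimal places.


H = log2(n)
H = log2(53)
= 5.7279


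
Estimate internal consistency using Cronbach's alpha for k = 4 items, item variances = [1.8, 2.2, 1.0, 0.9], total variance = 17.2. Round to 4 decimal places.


alpha = (k/(k-1)) * (1 - sum(s_i^2)/s_total^2)
sum(item variances) = 5.9
k/(k-1) = 4/3 = 1.333333
1 - 5.9/17.2 = 1 - 0.343023 = 0.656977
alpha = 1.333333 * 0.656977
= 0.8760


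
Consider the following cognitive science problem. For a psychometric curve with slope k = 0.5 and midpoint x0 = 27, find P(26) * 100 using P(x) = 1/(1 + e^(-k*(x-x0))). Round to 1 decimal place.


P(x) = 1/(1 + e^(-0.5*(26 - 27)))
Exponent = -0.5 * -1 = 0.5
e^(0.5) = 1.648721
P = 1/(1 + 1.648721) = 0.377541
Percentage = 37.8


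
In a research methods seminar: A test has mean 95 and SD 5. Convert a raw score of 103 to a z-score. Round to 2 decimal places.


z = (X - mu) / sigma
= (103 - 95) / 5
= 8 / 5
= 1.60


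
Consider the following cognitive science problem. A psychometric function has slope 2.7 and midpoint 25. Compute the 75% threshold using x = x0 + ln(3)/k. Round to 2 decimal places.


At P = 0.75: 0.75 = 1/(1 + e^(-k*(x-x0)))
Solving: e^(-k*(x-x0)) = 1/3
x = x0 + ln(3)/k
ln(3) = 1.0986
x = 25 + 1.0986/2.7
= 25 + 0.4069
= 25.41


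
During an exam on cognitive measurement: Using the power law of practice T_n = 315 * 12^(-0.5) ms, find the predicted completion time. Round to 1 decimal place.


T_n = 315 * 12^(-0.5)
12^(-0.5) = 0.288675
T_n = 315 * 0.288675
= 90.9 ms


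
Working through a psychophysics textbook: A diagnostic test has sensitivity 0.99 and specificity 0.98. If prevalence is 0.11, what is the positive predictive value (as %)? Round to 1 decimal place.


PPV = (sens * prev) / (sens * prev + (1-spec) * (1-prev))
Numerator = 0.99 * 0.11 = 0.1089
P(positive and no disease) = (1 - spec) * (1 - prev) = (1 - 0.98) * (1 - 0.11) = 0.0178
Denominator = 0.1089 + 0.0178 = 0.1267
PPV = 0.1089 / 0.1267 = 0.859511
As percentage = 86.0


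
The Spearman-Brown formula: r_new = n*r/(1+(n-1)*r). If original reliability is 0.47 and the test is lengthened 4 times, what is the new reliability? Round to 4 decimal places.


r_new = n*r / (1 + (n-1)*r)
Numerator = 4 * 0.47 = 1.88
Denominator = 1 + 3 * 0.47 = 2.41
r_new = 1.88 / 2.41
= 0.7801


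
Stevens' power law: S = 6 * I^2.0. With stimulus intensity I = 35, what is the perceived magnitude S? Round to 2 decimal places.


S = 6 * 35^2.0
35^2.0 = 1225.0
S = 6 * 1225.0
= 7350.00


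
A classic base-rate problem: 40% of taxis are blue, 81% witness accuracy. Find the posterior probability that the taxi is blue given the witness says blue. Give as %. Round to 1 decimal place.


P(blue | says blue) = P(says blue | blue)*P(blue) / [P(says blue | blue)*P(blue) + P(says blue | not blue)*P(not blue)]
Numerator = 0.81 * 0.4 = 0.324
False identification = 0.19 * 0.6 = 0.114
P = 0.324 / (0.324 + 0.114)
= 0.324 / 0.438
As percentage = 74.0


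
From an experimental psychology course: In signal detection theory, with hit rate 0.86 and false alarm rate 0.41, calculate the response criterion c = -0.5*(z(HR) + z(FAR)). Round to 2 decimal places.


c = -0.5 * (z(HR) + z(FAR))
z(0.86) = 1.0803
z(0.41) = -0.2275
c = -0.5 * (1.0803 + -0.2275)
= -0.5 * 0.8528
= -0.43


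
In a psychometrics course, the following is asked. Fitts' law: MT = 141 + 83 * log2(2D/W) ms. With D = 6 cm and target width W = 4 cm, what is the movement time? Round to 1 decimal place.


MT = 141 + 83 * log2(2*6/4)
2D/W = 3.0
log2(3.0) = 1.585
MT = 141 + 83 * 1.585
= 272.6 ms


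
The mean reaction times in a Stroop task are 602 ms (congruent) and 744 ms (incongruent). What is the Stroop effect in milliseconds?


Stroop effect = RT(incongruent) - RT(congruent)
= 744 - 602
= 142 ms


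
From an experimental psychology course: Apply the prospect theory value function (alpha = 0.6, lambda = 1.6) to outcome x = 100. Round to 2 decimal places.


Since x = 100 >= 0, use v(x) = x^0.6
100^0.6 = 15.8489
v(100) = 15.85


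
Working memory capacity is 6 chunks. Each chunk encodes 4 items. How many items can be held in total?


Total items = chunks * items_per_chunk
= 6 * 4
= 24


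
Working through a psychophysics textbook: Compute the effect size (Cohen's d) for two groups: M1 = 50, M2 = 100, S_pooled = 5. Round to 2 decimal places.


Cohen's d = (M1 - M2) / S_pooled
= (50 - 100) / 5
= -50 / 5
= -10.00


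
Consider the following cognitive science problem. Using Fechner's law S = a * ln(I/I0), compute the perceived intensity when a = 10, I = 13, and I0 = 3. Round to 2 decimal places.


S = 10 * ln(13/3)
I/I0 = 4.333333
ln(4.333333) = 1.4663
S = 10 * 1.4663
= 14.66


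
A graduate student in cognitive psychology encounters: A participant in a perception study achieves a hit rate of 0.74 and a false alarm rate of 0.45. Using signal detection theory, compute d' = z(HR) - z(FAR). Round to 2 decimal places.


d' = z(HR) - z(FAR)
z(0.74) = 0.6433
z(0.45) = -0.1257
d' = 0.6433 - -0.1257
= 0.77


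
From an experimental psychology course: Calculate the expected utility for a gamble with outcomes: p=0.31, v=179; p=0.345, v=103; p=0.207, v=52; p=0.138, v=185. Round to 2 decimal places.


EU = sum(p_i * v_i)
0.31 * 179 = 55.49
0.345 * 103 = 35.535
0.207 * 52 = 10.764
0.138 * 185 = 25.53
EU = 55.49 + 35.535 + 10.764 + 25.53
= 127.32


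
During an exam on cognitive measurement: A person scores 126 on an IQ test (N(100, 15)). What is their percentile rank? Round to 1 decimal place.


z = (IQ - mean) / SD
z = (126 - 100) / 15 = 1.7333
Percentile = Phi(1.7333) * 100
Phi(1.7333) = 0.958479
= 95.8


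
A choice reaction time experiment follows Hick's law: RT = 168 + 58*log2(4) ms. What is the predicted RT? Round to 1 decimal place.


RT = 168 + 58 * log2(4)
log2(4) = 2.0
RT = 168 + 58 * 2.0
= 168 + 116.0
= 284.0 ms


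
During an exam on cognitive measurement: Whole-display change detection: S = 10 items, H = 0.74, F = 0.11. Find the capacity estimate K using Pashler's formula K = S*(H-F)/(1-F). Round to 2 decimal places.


K = S * (H - F) / (1 - F)
H - F = 0.63
1 - F = 0.89
K = 10 * 0.63 / 0.89
= 7.08


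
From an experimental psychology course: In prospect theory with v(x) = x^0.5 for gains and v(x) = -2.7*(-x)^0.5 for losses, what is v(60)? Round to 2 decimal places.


Since x = 60 >= 0, use v(x) = x^0.5
60^0.5 = 7.746
v(60) = 7.75


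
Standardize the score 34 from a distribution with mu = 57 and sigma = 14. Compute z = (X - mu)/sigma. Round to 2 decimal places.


z = (X - mu) / sigma
= (34 - 57) / 14
= -23 / 14
= -1.64


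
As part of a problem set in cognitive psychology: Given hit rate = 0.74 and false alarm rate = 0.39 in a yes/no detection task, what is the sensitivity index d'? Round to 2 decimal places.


d' = z(HR) - z(FAR)
z(0.74) = 0.6433
z(0.39) = -0.2793
d' = 0.6433 - -0.2793
= 0.92


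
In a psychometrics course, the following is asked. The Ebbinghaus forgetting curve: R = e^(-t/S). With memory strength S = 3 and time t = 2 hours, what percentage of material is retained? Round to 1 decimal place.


R = e^(-t/S)
-t/S = -2/3 = -0.666667
R = e^(-0.666667) = 0.513417
Percentage = 0.513417 * 100
= 51.3


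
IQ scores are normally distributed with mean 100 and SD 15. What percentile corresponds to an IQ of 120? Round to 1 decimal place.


z = (IQ - mean) / SD
z = (120 - 100) / 15 = 1.3333
Percentile = Phi(1.3333) * 100
Phi(1.3333) = 0.908783
= 90.9


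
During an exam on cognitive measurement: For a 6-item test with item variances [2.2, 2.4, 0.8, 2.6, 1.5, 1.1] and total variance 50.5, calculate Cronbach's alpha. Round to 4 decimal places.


alpha = (k/(k-1)) * (1 - sum(s_i^2)/s_total^2)
sum(item variances) = 10.6
k/(k-1) = 6/5 = 1.2
1 - 10.6/50.5 = 1 - 0.209901 = 0.790099
alpha = 1.2 * 0.790099
= 0.9481


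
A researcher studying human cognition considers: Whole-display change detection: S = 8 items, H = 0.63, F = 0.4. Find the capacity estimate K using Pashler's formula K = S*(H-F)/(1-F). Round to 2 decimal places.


K = S * (H - F) / (1 - F)
H - F = 0.23
1 - F = 0.6
K = 8 * 0.23 / 0.6
= 3.07


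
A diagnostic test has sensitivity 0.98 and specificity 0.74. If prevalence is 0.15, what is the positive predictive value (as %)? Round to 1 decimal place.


PPV = (sens * prev) / (sens * prev + (1-spec) * (1-prev))
Numerator = 0.98 * 0.15 = 0.147
P(positive and no disease) = (1 - spec) * (1 - prev) = (1 - 0.74) * (1 - 0.15) = 0.221
Denominator = 0.147 + 0.221 = 0.368
PPV = 0.147 / 0.368 = 0.399457
As percentage = 39.9


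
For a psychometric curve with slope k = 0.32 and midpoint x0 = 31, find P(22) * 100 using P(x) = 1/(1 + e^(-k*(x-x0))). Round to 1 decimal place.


P(x) = 1/(1 + e^(-0.32*(22 - 31)))
Exponent = -0.32 * -9 = 2.88
e^(2.88) = 17.814273
P = 1/(1 + 17.814273) = 0.053151
Percentage = 5.3


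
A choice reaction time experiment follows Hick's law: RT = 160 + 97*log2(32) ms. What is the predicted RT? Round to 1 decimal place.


RT = 160 + 97 * log2(32)
log2(32) = 5.0
RT = 160 + 97 * 5.0
= 160 + 485.0
= 645.0 ms


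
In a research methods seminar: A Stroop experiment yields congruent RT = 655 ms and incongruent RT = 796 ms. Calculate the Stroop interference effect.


Stroop effect = RT(incongruent) - RT(congruent)
= 796 - 655
= 141 ms


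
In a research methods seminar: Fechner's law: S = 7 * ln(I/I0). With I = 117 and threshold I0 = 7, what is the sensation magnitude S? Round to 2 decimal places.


S = 7 * ln(117/7)
I/I0 = 16.714286
ln(16.714286) = 2.8163
S = 7 * 2.8163
= 19.71


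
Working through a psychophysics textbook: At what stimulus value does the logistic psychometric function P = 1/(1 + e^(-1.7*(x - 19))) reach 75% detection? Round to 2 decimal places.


At P = 0.75: 0.75 = 1/(1 + e^(-k*(x-x0)))
Solving: e^(-k*(x-x0)) = 1/3
x = x0 + ln(3)/k
ln(3) = 1.0986
x = 19 + 1.0986/1.7
= 19 + 0.6462
= 19.65


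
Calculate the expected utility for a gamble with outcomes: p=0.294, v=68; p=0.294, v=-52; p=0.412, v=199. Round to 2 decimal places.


EU = sum(p_i * v_i)
0.294 * 68 = 19.992
0.294 * -52 = -15.288
0.412 * 199 = 81.988
EU = 19.992 + -15.288 + 81.988
= 86.69


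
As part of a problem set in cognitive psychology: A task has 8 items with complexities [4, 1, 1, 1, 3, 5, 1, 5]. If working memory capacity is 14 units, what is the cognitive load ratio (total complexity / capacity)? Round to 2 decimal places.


Total complexity = 4 + 1 + 1 + 1 + 3 + 5 + 1 + 5 = 21
Load = total / capacity = 21 / 14
= 1.50


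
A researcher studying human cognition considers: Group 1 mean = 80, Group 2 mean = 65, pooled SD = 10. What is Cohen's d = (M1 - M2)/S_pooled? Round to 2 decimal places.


Cohen's d = (M1 - M2) / S_pooled
= (80 - 65) / 10
= 15 / 10
= 1.50


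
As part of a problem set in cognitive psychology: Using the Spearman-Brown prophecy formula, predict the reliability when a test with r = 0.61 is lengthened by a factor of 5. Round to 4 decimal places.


r_new = n*r / (1 + (n-1)*r)
Numerator = 5 * 0.61 = 3.05
Denominator = 1 + 4 * 0.61 = 3.44
r_new = 3.05 / 3.44
= 0.8866


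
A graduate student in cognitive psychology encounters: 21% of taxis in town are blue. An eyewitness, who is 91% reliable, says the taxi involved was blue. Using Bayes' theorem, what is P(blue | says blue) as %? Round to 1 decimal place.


P(blue | says blue) = P(says blue | blue)*P(blue) / [P(says blue | blue)*P(blue) + P(says blue | not blue)*P(not blue)]
Numerator = 0.91 * 0.21 = 0.1911
False identification = 0.09 * 0.79 = 0.0711
P = 0.1911 / (0.1911 + 0.0711)
= 0.1911 / 0.2622
As percentage = 72.9


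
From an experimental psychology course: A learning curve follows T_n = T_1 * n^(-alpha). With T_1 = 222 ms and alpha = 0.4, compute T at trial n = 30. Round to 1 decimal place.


T_n = 222 * 30^(-0.4)
30^(-0.4) = 0.256538
T_n = 222 * 0.256538
= 57.0 ms


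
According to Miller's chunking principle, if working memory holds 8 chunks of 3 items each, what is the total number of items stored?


Total items = chunks * items_per_chunk
= 8 * 3
= 24


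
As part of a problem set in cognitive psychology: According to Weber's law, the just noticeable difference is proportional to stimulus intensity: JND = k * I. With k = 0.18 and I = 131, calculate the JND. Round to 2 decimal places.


JND = k * I
JND = 0.18 * 131
= 23.58


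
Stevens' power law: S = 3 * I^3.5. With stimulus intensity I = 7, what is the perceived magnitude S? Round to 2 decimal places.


S = 3 * 7^3.5
7^3.5 = 907.4927
S = 3 * 907.4927
= 2722.48


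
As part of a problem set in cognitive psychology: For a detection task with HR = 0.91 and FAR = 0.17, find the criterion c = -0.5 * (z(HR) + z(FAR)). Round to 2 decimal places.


c = -0.5 * (z(HR) + z(FAR))
z(0.91) = 1.3408
z(0.17) = -0.9542
c = -0.5 * (1.3408 + -0.9542)
= -0.5 * 0.3866
= -0.19


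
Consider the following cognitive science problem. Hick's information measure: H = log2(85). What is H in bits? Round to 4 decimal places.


H = log2(n)
H = log2(85)
= 6.4094


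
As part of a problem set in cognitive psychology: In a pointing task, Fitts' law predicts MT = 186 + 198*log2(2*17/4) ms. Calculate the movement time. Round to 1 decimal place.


MT = 186 + 198 * log2(2*17/4)
2D/W = 8.5
log2(8.5) = 3.0875
MT = 186 + 198 * 3.0875
= 797.3 ms


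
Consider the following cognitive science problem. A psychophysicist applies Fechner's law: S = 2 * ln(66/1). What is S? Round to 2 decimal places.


S = 2 * ln(66/1)
I/I0 = 66.0
ln(66.0) = 4.1897
S = 2 * 4.1897
= 8.38


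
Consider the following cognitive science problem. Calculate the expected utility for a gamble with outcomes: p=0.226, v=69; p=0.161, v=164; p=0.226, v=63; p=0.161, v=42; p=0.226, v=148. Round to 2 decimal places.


EU = sum(p_i * v_i)
0.226 * 69 = 15.594
0.161 * 164 = 26.404
0.226 * 63 = 14.238
0.161 * 42 = 6.762
0.226 * 148 = 33.448
EU = 15.594 + 26.404 + 14.238 + 6.762 + 33.448
= 96.45


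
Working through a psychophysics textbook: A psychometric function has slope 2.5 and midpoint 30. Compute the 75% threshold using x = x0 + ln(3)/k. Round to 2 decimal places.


At P = 0.75: 0.75 = 1/(1 + e^(-k*(x-x0)))
Solving: e^(-k*(x-x0)) = 1/3
x = x0 + ln(3)/k
ln(3) = 1.0986
x = 30 + 1.0986/2.5
= 30 + 0.4394
= 30.44


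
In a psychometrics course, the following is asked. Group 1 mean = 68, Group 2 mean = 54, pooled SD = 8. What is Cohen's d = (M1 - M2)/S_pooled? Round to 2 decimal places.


Cohen's d = (M1 - M2) / S_pooled
= (68 - 54) / 8
= 14 / 8
= 1.75


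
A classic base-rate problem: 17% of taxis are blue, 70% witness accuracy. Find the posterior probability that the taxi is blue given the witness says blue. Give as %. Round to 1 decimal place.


P(blue | says blue) = P(says blue | blue)*P(blue) / [P(says blue | blue)*P(blue) + P(says blue | not blue)*P(not blue)]
Numerator = 0.7 * 0.17 = 0.119
False identification = 0.3 * 0.83 = 0.249
P = 0.119 / (0.119 + 0.249)
= 0.119 / 0.368
As percentage = 32.3


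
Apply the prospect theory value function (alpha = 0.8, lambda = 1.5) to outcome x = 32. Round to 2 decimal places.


Since x = 32 >= 0, use v(x) = x^0.8
32^0.8 = 16.0
v(32) = 16.00


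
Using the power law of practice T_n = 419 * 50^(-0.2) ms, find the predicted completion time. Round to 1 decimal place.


T_n = 419 * 50^(-0.2)
50^(-0.2) = 0.457305
T_n = 419 * 0.457305
= 191.6 ms


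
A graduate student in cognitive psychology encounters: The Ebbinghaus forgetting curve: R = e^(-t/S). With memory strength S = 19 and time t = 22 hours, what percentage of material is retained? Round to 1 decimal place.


R = e^(-t/S)
-t/S = -22/19 = -1.157895
R = e^(-1.157895) = 0.314147
Percentage = 0.314147 * 100
= 31.4


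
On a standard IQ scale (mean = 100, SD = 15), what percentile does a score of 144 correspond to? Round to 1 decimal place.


z = (IQ - mean) / SD
z = (144 - 100) / 15 = 2.9333
Percentile = Phi(2.9333) * 100
Phi(2.9333) = 0.998323
= 99.8


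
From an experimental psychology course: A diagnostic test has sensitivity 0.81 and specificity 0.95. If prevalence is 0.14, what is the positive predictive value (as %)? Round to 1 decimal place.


PPV = (sens * prev) / (sens * prev + (1-spec) * (1-prev))
Numerator = 0.81 * 0.14 = 0.1134
P(positive and no disease) = (1 - spec) * (1 - prev) = (1 - 0.95) * (1 - 0.14) = 0.043
Denominator = 0.1134 + 0.043 = 0.1564
PPV = 0.1134 / 0.1564 = 0.725064
As percentage = 72.5


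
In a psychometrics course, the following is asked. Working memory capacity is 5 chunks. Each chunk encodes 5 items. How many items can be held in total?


Total items = chunks * items_per_chunk
= 5 * 5
= 25


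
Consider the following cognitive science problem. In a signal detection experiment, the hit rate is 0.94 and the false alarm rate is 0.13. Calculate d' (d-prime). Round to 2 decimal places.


d' = z(HR) - z(FAR)
z(0.94) = 1.5548
z(0.13) = -1.1264
d' = 1.5548 - -1.1264
= 2.68


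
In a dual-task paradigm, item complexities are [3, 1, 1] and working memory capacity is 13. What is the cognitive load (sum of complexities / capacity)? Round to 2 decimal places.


Total complexity = 3 + 1 + 1 = 5
Load = total / capacity = 5 / 13
= 0.38


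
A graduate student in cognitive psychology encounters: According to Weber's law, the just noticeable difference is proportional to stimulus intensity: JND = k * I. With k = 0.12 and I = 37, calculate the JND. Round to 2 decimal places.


JND = k * I
JND = 0.12 * 37
= 4.44


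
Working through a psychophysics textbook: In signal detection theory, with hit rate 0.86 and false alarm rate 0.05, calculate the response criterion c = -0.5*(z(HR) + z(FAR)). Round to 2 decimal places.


c = -0.5 * (z(HR) + z(FAR))
z(0.86) = 1.0803
z(0.05) = -1.6449
c = -0.5 * (1.0803 + -1.6449)
= -0.5 * -0.5646
= 0.28


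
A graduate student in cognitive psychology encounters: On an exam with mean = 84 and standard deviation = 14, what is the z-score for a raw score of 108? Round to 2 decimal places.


z = (X - mu) / sigma
= (108 - 84) / 14
= 24 / 14
= 1.71


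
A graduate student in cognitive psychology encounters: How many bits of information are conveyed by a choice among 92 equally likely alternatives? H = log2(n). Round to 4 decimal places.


H = log2(n)
H = log2(92)
= 6.5236


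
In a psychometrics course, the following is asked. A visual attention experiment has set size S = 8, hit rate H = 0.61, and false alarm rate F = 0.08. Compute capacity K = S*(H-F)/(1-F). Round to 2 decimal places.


K = S * (H - F) / (1 - F)
H - F = 0.53
1 - F = 0.92
K = 8 * 0.53 / 0.92
= 4.61


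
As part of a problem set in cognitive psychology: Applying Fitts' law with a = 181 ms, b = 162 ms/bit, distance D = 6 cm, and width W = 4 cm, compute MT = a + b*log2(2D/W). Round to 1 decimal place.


MT = 181 + 162 * log2(2*6/4)
2D/W = 3.0
log2(3.0) = 1.585
MT = 181 + 162 * 1.585
= 437.8 ms


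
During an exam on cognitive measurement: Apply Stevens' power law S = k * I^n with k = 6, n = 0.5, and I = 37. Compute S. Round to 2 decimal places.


S = 6 * 37^0.5
37^0.5 = 6.0828
S = 6 * 6.0828
= 36.50


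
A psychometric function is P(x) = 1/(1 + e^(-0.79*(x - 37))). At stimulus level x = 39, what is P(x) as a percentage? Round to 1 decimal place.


P(x) = 1/(1 + e^(-0.79*(39 - 37)))
Exponent = -0.79 * 2 = -1.58
e^(-1.58) = 0.205975
P = 1/(1 + 0.205975) = 0.829205
Percentage = 82.9


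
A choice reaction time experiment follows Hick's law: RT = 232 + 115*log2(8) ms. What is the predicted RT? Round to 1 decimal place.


RT = 232 + 115 * log2(8)
log2(8) = 3.0
RT = 232 + 115 * 3.0
= 232 + 345.0
= 577.0 ms


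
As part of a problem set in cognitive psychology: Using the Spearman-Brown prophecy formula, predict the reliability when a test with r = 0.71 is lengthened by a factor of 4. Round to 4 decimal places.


r_new = n*r / (1 + (n-1)*r)
Numerator = 4 * 0.71 = 2.84
Denominator = 1 + 3 * 0.71 = 3.13
r_new = 2.84 / 3.13
= 0.9073


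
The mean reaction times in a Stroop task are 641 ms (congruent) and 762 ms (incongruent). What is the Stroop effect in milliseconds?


Stroop effect = RT(incongruent) - RT(congruent)
= 762 - 641
= 121 ms


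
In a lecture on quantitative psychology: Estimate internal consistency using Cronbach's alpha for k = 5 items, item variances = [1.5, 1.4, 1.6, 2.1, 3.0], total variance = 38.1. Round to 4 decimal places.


alpha = (k/(k-1)) * (1 - sum(s_i^2)/s_total^2)
sum(item variances) = 9.6
k/(k-1) = 5/4 = 1.25
1 - 9.6/38.1 = 1 - 0.251969 = 0.748031
alpha = 1.25 * 0.748031
= 0.9350


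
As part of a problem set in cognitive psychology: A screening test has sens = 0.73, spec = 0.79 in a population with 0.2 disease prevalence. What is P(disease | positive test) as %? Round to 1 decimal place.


PPV = (sens * prev) / (sens * prev + (1-spec) * (1-prev))
Numerator = 0.73 * 0.2 = 0.146
P(positive and no disease) = (1 - spec) * (1 - prev) = (1 - 0.79) * (1 - 0.2) = 0.168
Denominator = 0.146 + 0.168 = 0.314
PPV = 0.146 / 0.314 = 0.464968
As percentage = 46.5
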